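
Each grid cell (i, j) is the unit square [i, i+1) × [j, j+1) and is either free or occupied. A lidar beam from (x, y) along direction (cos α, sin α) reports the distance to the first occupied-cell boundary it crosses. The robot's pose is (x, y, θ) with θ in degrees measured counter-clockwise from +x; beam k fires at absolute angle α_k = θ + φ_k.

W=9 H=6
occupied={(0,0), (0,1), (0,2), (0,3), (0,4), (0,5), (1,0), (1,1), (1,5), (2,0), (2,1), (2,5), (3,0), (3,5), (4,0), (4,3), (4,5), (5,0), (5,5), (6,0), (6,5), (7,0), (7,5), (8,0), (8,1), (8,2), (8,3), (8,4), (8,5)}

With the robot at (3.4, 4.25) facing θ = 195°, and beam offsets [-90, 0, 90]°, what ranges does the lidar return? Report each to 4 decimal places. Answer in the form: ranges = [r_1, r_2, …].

beam 1: φ=-90°, α=105°
  direction (-0.2588, 0.9659); cell (3,4); t to first gridline: x 1.5455, y 0.7765 (then +3.8637 / +1.0353)
    (3,5) via y @ 0.7765  # hit
  → r_1 = 0.7765
beam 2: φ=0°, α=195°
  direction (-0.9659, -0.2588); cell (3,4); t to first gridline: x 0.4141, y 0.9659 (then +1.0353 / +3.8637)
    (2,4) via x @ 0.4141
    (2,3) via y @ 0.9659
    (1,3) via x @ 1.4494
    (0,3) via x @ 2.4847  # hit
  → r_2 = 2.4847
beam 3: φ=90°, α=285°
  direction (0.2588, -0.9659); cell (3,4); t to first gridline: x 2.3182, y 0.2588 (then +3.8637 / +1.0353)
    (3,3) via y @ 0.2588
    (3,2) via y @ 1.2941
    (4,2) via x @ 2.3182
    (4,1) via y @ 2.3294
    (4,0) via y @ 3.3646  # hit
  → r_3 = 3.3646

ranges = [0.7765, 2.4847, 3.3646]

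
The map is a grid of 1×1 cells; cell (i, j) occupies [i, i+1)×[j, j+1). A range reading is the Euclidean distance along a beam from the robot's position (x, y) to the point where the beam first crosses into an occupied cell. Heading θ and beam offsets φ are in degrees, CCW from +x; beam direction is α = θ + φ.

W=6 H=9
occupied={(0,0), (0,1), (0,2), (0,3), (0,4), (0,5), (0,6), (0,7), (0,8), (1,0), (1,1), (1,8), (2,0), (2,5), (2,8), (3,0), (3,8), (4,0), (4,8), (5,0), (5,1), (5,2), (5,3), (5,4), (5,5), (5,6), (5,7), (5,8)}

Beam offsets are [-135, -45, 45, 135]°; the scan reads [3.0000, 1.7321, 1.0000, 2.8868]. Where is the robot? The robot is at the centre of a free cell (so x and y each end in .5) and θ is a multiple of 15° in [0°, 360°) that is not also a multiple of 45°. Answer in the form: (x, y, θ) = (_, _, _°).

Enumerate (i+0.5, j+0.5, θ) over the 26 free cells and 16 admissible headings. For each, cast all 4 beams and compare to the given ranges.
  (4.5, 6.5, 30°): beam 1 = 5.6940 ≠ 3.0000 ✗
  (2.5, 7.5, 30°): beam 1 = 1.5529 ≠ 3.0000 ✗
  (3.5, 5.5, 15°): beam 1 = 4.0415 ≠ 3.0000 ✗
  (3.5, 1.5, 15°): beam 1 = 0.5774 ≠ 3.0000 ✗
  …
  (3.5, 4.5, 75°): r_1=3.0000, r_2=1.7321, r_3=1.0000, r_4=2.8868 — all match ✓
Only this pose fits every beam.

(x, y, θ) = (3.5, 4.5, 75°)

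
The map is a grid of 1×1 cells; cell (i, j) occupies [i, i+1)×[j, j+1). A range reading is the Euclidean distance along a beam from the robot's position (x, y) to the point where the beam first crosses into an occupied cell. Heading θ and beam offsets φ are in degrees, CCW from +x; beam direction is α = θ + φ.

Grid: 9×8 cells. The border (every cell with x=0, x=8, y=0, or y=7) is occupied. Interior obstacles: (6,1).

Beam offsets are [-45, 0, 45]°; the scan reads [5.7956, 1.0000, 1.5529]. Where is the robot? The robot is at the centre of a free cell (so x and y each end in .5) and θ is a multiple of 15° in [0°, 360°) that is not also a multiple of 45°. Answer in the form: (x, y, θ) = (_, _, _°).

(x, y, θ) = (7.5, 2.5, 240°)

Enumerate (i+0.5, j+0.5, θ) over the 41 free cells and 16 admissible headings. For each, cast all 3 beams and compare to the given ranges.
  (5.5, 4.5, 240°): beam 1 = 4.6587 ≠ 5.7956 ✗
  (5.5, 5.5, 210°): beam 1 = 4.6587 ≠ 5.7956 ✗
  (3.5, 1.5, 240°): beam 1 = 1.9319 ≠ 5.7956 ✗
  …
  (7.5, 2.5, 240°): r_1=5.7956, r_2=1.0000, r_3=1.5529 — all match ✓
Only this pose fits every beam.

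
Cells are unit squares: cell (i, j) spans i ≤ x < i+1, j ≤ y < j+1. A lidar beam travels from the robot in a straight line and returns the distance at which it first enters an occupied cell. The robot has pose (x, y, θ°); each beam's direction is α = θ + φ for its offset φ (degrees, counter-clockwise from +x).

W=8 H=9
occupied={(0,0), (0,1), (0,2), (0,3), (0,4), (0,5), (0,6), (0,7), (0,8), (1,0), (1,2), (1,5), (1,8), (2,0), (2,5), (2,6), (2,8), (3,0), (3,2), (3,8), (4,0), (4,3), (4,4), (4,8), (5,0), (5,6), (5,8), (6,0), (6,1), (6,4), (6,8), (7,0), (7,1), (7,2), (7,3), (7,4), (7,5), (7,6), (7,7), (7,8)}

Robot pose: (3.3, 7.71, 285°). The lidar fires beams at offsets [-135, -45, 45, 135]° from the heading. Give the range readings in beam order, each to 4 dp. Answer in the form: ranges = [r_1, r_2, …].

beam 1: φ=-135°, α=150°
  dir = (cos 150°, sin 150°) = (-0.8660, 0.5000); from cell (3,7)
  next x-line at t=0.3464, next y-line at t=0.5800; Δt_x=1.1547, Δt_y=2.0000
    x: enter (2,7) at t=0.3464
    y: enter (2,8) at t=0.5800 ← occupied
  → r_1 = 0.5800
beam 2: φ=-45°, α=240°
  dir = (cos 240°, sin 240°) = (-0.5000, -0.8660); from cell (3,7)
  next x-line at t=0.6000, next y-line at t=0.8198; Δt_x=2.0000, Δt_y=1.1547
    x: enter (2,7) at t=0.6000
    y: enter (2,6) at t=0.8198 ← occupied
  → r_2 = 0.8198
beam 3: φ=45°, α=330°
  dir = (cos 330°, sin 330°) = (0.8660, -0.5000); from cell (3,7)
  next x-line at t=0.8083, next y-line at t=1.4200; Δt_x=1.1547, Δt_y=2.0000
    x: enter (4,7) at t=0.8083
    y: enter (4,6) at t=1.4200
    x: enter (5,6) at t=1.9630 ← occupied
  → r_3 = 1.9630
beam 4: φ=135°, α=60°
  dir = (cos 60°, sin 60°) = (0.5000, 0.8660); from cell (3,7)
  next x-line at t=1.4000, next y-line at t=0.3349; Δt_x=2.0000, Δt_y=1.1547
    y: enter (3,8) at t=0.3349 ← occupied
  → r_4 = 0.3349

ranges = [0.5800, 0.8198, 1.9630, 0.3349]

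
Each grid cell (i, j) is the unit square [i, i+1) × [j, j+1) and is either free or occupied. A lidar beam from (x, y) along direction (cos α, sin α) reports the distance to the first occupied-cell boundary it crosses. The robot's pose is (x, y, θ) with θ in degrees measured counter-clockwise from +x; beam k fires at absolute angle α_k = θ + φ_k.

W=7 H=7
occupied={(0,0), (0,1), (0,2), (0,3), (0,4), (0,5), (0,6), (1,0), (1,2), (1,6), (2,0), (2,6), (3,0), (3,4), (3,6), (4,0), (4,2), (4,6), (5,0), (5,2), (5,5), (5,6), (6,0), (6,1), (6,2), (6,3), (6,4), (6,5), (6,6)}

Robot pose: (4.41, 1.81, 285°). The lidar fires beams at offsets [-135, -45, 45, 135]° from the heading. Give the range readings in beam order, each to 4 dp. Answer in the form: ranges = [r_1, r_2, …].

ranges = [0.3800, 0.9353, 1.6200, 0.2194]

beam 1: φ=-135°, α=150°
  cosα=-0.8660 sinα=0.5000 | (4,1) | tMaxX 0.4734 tMaxY 0.3800 | tΔX 1.1547 tΔY 2.0000
    t=0.3800 [y] (4,2) — stop
  → r_1 = 0.3800
beam 2: φ=-45°, α=240°
  cosα=-0.5000 sinα=-0.8660 | (4,1) | tMaxX 0.8200 tMaxY 0.9353 | tΔX 2.0000 tΔY 1.1547
    t=0.8200 [x] (3,1)
    t=0.9353 [y] (3,0) — stop
  → r_2 = 0.9353
beam 3: φ=45°, α=330°
  cosα=0.8660 sinα=-0.5000 | (4,1) | tMaxX 0.6813 tMaxY 1.6200 | tΔX 1.1547 tΔY 2.0000
    t=0.6813 [x] (5,1)
    t=1.6200 [y] (5,0) — stop
  → r_3 = 1.6200
beam 4: φ=135°, α=60°
  cosα=0.5000 sinα=0.8660 | (4,1) | tMaxX 1.1800 tMaxY 0.2194 | tΔX 2.0000 tΔY 1.1547
    t=0.2194 [y] (4,2) — stop
  → r_4 = 0.2194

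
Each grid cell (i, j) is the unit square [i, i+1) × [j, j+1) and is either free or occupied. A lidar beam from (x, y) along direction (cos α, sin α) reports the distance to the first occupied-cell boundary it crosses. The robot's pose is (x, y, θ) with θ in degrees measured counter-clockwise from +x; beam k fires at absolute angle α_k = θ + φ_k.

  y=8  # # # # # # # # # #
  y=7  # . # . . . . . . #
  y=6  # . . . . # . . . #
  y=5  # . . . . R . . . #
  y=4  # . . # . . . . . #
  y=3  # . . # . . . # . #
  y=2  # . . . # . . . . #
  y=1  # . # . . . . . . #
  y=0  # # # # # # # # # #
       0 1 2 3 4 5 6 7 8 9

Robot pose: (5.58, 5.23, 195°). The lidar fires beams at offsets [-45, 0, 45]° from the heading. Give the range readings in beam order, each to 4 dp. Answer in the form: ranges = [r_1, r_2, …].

beam 1: φ=-45°, α=150°
  d=(-0.8660,0.5000)  start (5,5)  tX=0.6697 tY=1.5400  stride 1/|dx|=1.1547 1/|dy|=2.0000
    cross x-line → (4,5), t=0.6697
    cross y-line → (4,6), t=1.5400
    cross x-line → (3,6), t=1.8244
    cross x-line → (2,6), t=2.9791
    cross y-line → (2,7), t=3.5400 (wall)
  → r_1 = 3.5400
beam 2: φ=0°, α=195°
  d=(-0.9659,-0.2588)  start (5,5)  tX=0.6005 tY=0.8887  stride 1/|dx|=1.0353 1/|dy|=3.8637
    cross x-line → (4,5), t=0.6005
    cross y-line → (4,4), t=0.8887
    cross x-line → (3,4), t=1.6357 (wall)
  → r_2 = 1.6357
beam 3: φ=45°, α=240°
  d=(-0.5000,-0.8660)  start (5,5)  tX=1.1600 tY=0.2656  stride 1/|dx|=2.0000 1/|dy|=1.1547
    cross y-line → (5,4), t=0.2656
    cross x-line → (4,4), t=1.1600
    cross y-line → (4,3), t=1.4203
    cross y-line → (4,2), t=2.5750 (wall)
  → r_3 = 2.5750

ranges = [3.5400, 1.6357, 2.5750]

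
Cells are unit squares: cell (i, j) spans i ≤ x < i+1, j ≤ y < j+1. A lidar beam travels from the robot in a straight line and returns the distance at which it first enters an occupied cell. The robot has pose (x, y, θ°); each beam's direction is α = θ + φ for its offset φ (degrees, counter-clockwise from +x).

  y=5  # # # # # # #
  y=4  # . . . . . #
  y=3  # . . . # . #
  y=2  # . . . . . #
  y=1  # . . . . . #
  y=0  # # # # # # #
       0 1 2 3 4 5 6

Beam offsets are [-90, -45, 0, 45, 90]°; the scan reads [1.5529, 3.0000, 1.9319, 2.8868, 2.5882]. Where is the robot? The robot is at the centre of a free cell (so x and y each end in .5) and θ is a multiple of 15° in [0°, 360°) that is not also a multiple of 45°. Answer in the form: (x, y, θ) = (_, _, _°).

The pose lattice has 19·16 = 304 candidates. Test each by forward raycasting.
  (5.5, 4.5, 30°): beam 1 = 1.0000 ≠ 1.5529 ✗
  (4.5, 4.5, 330°): beam 1 = 0.5774 ≠ 1.5529 ✗
  (4.5, 4.5, 345°): beam 1 = 0.5176 ≠ 1.5529 ✗
  …
  (2.5, 2.5, 15°): r_1=1.5529, r_2=3.0000, r_3=1.9319, r_4=2.8868, r_5=2.5882 — all match ✓
Unique over the lattice → pose = (2.5, 2.5, 15°).

(x, y, θ) = (2.5, 2.5, 15°)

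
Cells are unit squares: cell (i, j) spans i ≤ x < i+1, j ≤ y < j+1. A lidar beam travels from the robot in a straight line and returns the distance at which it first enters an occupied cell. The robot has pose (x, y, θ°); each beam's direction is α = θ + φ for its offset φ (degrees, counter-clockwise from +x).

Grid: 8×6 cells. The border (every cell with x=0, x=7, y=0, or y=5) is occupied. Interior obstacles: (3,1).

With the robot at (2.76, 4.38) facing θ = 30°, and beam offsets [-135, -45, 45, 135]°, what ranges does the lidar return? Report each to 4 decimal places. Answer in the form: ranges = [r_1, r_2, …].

ranges = [3.4992, 4.3896, 0.6419, 1.8221]

beam 1: φ=-135°, α=255°
  d=(-0.2588,-0.9659)  start (2,4)  tX=2.9364 tY=0.3934  stride 1/|dx|=3.8637 1/|dy|=1.0353
    cross y-line → (2,3), t=0.3934
    cross y-line → (2,2), t=1.4287
    cross y-line → (2,1), t=2.4640
    cross x-line → (1,1), t=2.9364
    cross y-line → (1,0), t=3.4992 (wall)
  → r_1 = 3.4992
beam 2: φ=-45°, α=345°
  d=(0.9659,-0.2588)  start (2,4)  tX=0.2485 tY=1.4682  stride 1/|dx|=1.0353 1/|dy|=3.8637
    cross x-line → (3,4), t=0.2485
    cross x-line → (4,4), t=1.2837
    cross y-line → (4,3), t=1.4682
    cross x-line → (5,3), t=2.3190
    cross x-line → (6,3), t=3.3543
    cross x-line → (7,3), t=4.3896 (wall)
  → r_2 = 4.3896
beam 3: φ=45°, α=75°
  d=(0.2588,0.9659)  start (2,4)  tX=0.9273 tY=0.6419  stride 1/|dx|=3.8637 1/|dy|=1.0353
    cross y-line → (2,5), t=0.6419 (wall)
  → r_3 = 0.6419
beam 4: φ=135°, α=165°
  d=(-0.9659,0.2588)  start (2,4)  tX=0.7868 tY=2.3955  stride 1/|dx|=1.0353 1/|dy|=3.8637
    cross x-line → (1,4), t=0.7868
    cross x-line → (0,4), t=1.8221 (wall)
  → r_4 = 1.8221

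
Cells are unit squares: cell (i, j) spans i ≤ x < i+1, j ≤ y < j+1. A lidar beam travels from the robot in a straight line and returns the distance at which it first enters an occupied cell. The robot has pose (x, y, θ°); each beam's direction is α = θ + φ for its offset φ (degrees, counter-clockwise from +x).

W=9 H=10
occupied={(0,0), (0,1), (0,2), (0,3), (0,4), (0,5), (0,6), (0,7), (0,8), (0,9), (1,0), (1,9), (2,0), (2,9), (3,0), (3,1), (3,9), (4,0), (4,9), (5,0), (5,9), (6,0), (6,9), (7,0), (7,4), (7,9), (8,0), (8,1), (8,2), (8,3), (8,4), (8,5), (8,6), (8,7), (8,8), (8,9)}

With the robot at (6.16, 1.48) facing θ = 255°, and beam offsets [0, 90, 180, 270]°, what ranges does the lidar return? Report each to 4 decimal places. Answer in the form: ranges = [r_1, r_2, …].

beam 1: φ=0°, α=255°
  direction (-0.2588, -0.9659); cell (6,1); t to first gridline: x 0.6182, y 0.4969 (then +3.8637 / +1.0353)
    (6,0) via y @ 0.4969  # hit
  → r_1 = 0.4969
beam 2: φ=90°, α=345°
  direction (0.9659, -0.2588); cell (6,1); t to first gridline: x 0.8696, y 1.8546 (then +1.0353 / +3.8637)
    (7,1) via x @ 0.8696
    (7,0) via y @ 1.8546  # hit
  → r_2 = 1.8546
beam 3: φ=180°, α=75°
  direction (0.2588, 0.9659); cell (6,1); t to first gridline: x 3.2455, y 0.5383 (then +3.8637 / +1.0353)
    (6,2) via y @ 0.5383
    (6,3) via y @ 1.5736
    (6,4) via y @ 2.6089
    (7,4) via x @ 3.2455  # hit
  → r_3 = 3.2455
beam 4: φ=270°, α=165°
  direction (-0.9659, 0.2588); cell (6,1); t to first gridline: x 0.1656, y 2.0091 (then +1.0353 / +3.8637)
    (5,1) via x @ 0.1656
    (4,1) via x @ 1.2009
    (4,2) via y @ 2.0091
    (3,2) via x @ 2.2362
    (2,2) via x @ 3.2715
    (1,2) via x @ 4.3067
    (0,2) via x @ 5.3420  # hit
  → r_4 = 5.3420

ranges = [0.4969, 1.8546, 3.2455, 5.3420]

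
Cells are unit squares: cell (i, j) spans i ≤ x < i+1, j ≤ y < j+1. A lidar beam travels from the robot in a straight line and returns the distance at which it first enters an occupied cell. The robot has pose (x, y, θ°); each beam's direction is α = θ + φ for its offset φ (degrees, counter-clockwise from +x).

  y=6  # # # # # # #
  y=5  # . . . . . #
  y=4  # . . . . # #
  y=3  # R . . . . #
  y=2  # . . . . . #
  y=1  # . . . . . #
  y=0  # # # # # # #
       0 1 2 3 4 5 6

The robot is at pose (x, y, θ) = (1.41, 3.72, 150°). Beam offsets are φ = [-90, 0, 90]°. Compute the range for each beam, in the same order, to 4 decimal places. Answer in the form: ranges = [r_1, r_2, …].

beam 1: φ=-90°, α=60°
  direction (0.5000, 0.8660); cell (1,3); t to first gridline: x 1.1800, y 0.3233 (then +2.0000 / +1.1547)
    (1,4) via y @ 0.3233
    (2,4) via x @ 1.1800
    (2,5) via y @ 1.4780
    (2,6) via y @ 2.6327  # hit
  → r_1 = 2.6327
beam 2: φ=0°, α=150°
  direction (-0.8660, 0.5000); cell (1,3); t to first gridline: x 0.4734, y 0.5600 (then +1.1547 / +2.0000)
    (0,3) via x @ 0.4734  # hit
  → r_2 = 0.4734
beam 3: φ=90°, α=240°
  direction (-0.5000, -0.8660); cell (1,3); t to first gridline: x 0.8200, y 0.8314 (then +2.0000 / +1.1547)
    (0,3) via x @ 0.8200  # hit
  → r_3 = 0.8200

ranges = [2.6327, 0.4734, 0.8200]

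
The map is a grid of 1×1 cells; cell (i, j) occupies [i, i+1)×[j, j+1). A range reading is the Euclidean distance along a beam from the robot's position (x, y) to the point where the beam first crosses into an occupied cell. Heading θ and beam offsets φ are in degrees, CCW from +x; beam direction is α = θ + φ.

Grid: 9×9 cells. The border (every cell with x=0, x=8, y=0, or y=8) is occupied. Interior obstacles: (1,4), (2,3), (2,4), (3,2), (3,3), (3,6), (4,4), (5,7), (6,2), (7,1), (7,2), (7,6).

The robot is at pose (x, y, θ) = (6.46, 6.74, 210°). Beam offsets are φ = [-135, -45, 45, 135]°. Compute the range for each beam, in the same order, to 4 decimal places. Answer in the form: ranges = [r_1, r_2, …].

ranges = [1.3044, 1.0046, 5.9425, 0.5590]

beam 1: φ=-135°, α=75°
  d=(0.2588,0.9659)  start (6,6)  tX=2.0864 tY=0.2692  stride 1/|dx|=3.8637 1/|dy|=1.0353
    cross y-line → (6,7), t=0.2692
    cross y-line → (6,8), t=1.3044 (wall)
  → r_1 = 1.3044
beam 2: φ=-45°, α=165°
  d=(-0.9659,0.2588)  start (6,6)  tX=0.4762 tY=1.0046  stride 1/|dx|=1.0353 1/|dy|=3.8637
    cross x-line → (5,6), t=0.4762
    cross y-line → (5,7), t=1.0046 (wall)
  → r_2 = 1.0046
beam 3: φ=45°, α=255°
  d=(-0.2588,-0.9659)  start (6,6)  tX=1.7773 tY=0.7661  stride 1/|dx|=3.8637 1/|dy|=1.0353
    cross y-line → (6,5), t=0.7661
    cross x-line → (5,5), t=1.7773
    cross y-line → (5,4), t=1.8014
    cross y-line → (5,3), t=2.8367
    cross y-line → (5,2), t=3.8719
    cross y-line → (5,1), t=4.9072
    cross x-line → (4,1), t=5.6410
    cross y-line → (4,0), t=5.9425 (wall)
  → r_3 = 5.9425
beam 4: φ=135°, α=345°
  d=(0.9659,-0.2588)  start (6,6)  tX=0.5590 tY=2.8591  stride 1/|dx|=1.0353 1/|dy|=3.8637
    cross x-line → (7,6), t=0.5590 (wall)
  → r_4 = 0.5590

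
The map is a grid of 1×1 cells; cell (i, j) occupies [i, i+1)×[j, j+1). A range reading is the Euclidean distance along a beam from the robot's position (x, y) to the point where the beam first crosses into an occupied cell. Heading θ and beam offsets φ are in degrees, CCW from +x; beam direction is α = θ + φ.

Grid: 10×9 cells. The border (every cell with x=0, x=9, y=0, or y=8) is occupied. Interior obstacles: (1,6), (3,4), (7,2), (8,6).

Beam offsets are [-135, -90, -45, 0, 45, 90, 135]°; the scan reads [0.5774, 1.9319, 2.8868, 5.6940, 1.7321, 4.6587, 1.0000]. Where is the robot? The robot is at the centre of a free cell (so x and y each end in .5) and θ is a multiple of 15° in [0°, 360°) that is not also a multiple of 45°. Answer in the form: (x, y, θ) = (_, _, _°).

Candidates: 52 free-cell centres × 16 headings = 832 poses. Raycast each; keep the one whose scan matches to 4 dp.
  (3.5, 2.5, 165°): beam 1 = 6.3509 ≠ 0.5774 ✗
  (2.5, 5.5, 285°): beam 1 = 1.0000 ≠ 0.5774 ✗
  (3.5, 5.5, 345°): beam 1 = 2.8868 ≠ 0.5774 ✗
  (8.5, 7.5, 330°): beam 1 = 7.7646 ≠ 0.5774 ✗
  …
  (1.5, 3.5, 345°): r_1=0.5774, r_2=1.9319, r_3=2.8868, r_4=5.6940, r_5=1.7321, r_6=4.6587, r_7=1.0000 — all match ✓
Unique over the lattice → pose = (1.5, 3.5, 345°).

(x, y, θ) = (1.5, 3.5, 345°)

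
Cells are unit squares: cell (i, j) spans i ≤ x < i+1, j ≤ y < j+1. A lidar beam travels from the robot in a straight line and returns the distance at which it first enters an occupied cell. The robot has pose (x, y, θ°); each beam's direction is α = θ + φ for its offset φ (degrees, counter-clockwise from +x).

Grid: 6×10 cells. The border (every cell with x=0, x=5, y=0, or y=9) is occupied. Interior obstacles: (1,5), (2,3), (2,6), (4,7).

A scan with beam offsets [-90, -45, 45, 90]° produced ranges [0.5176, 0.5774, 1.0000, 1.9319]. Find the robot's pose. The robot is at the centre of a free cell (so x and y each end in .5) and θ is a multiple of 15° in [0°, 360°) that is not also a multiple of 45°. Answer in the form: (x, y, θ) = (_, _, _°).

Candidates: 28 free-cell centres × 16 headings = 448 poses. Raycast each; keep the one whose scan matches to 4 dp.
  (2.5, 4.5, 60°): beam 1 = 2.8868 ≠ 0.5176 ✗
  (2.5, 5.5, 345°): beam 1 = 1.5529 ≠ 0.5176 ✗
  (3.5, 5.5, 330°): beam 1 = 1.7321 ≠ 0.5176 ✗
  (1.5, 7.5, 210°): beam 1 = 1.0000 ≠ 0.5176 ✗
  …
  (1.5, 8.5, 195°): r_1=0.5176, r_2=0.5774, r_3=1.0000, r_4=1.9319 — all match ✓
Only this pose fits every beam.

(x, y, θ) = (1.5, 8.5, 195°)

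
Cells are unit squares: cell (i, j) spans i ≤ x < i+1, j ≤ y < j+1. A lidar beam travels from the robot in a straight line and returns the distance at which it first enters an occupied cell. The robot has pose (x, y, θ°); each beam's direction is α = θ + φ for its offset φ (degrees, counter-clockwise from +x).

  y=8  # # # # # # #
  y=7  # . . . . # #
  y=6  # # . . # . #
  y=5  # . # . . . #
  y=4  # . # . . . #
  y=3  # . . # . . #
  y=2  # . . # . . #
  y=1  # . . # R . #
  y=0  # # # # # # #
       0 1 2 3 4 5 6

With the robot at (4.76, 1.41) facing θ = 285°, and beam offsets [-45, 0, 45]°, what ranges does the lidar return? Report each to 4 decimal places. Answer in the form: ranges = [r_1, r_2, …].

beam 1: φ=-45°, α=240°
  d=(-0.5000,-0.8660)  start (4,1)  tX=1.5200 tY=0.4734  stride 1/|dx|=2.0000 1/|dy|=1.1547
    cross y-line → (4,0), t=0.4734 (wall)
  → r_1 = 0.4734
beam 2: φ=0°, α=285°
  d=(0.2588,-0.9659)  start (4,1)  tX=0.9273 tY=0.4245  stride 1/|dx|=3.8637 1/|dy|=1.0353
    cross y-line → (4,0), t=0.4245 (wall)
  → r_2 = 0.4245
beam 3: φ=45°, α=330°
  d=(0.8660,-0.5000)  start (4,1)  tX=0.2771 tY=0.8200  stride 1/|dx|=1.1547 1/|dy|=2.0000
    cross x-line → (5,1), t=0.2771
    cross y-line → (5,0), t=0.8200 (wall)
  → r_3 = 0.8200

ranges = [0.4734, 0.4245, 0.8200]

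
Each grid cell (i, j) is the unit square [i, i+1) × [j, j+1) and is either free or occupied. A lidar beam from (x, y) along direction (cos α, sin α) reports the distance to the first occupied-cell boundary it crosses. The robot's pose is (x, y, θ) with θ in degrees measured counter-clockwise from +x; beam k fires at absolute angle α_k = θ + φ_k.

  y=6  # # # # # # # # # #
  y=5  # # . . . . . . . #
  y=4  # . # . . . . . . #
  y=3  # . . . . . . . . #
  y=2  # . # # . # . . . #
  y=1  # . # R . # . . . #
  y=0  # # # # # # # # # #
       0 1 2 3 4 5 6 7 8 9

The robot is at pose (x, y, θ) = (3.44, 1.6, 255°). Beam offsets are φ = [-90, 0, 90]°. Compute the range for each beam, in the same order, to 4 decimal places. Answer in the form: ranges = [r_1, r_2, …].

ranges = [0.4555, 0.6212, 1.6150]

beam 1: φ=-90°, α=165°
  direction (-0.9659, 0.2588); cell (3,1); t to first gridline: x 0.4555, y 1.5455 (then +1.0353 / +3.8637)
    (2,1) via x @ 0.4555  # hit
  → r_1 = 0.4555
beam 2: φ=0°, α=255°
  direction (-0.2588, -0.9659); cell (3,1); t to first gridline: x 1.7000, y 0.6212 (then +3.8637 / +1.0353)
    (3,0) via y @ 0.6212  # hit
  → r_2 = 0.6212
beam 3: φ=90°, α=345°
  direction (0.9659, -0.2588); cell (3,1); t to first gridline: x 0.5798, y 2.3182 (then +1.0353 / +3.8637)
    (4,1) via x @ 0.5798
    (5,1) via x @ 1.6150  # hit
  → r_3 = 1.6150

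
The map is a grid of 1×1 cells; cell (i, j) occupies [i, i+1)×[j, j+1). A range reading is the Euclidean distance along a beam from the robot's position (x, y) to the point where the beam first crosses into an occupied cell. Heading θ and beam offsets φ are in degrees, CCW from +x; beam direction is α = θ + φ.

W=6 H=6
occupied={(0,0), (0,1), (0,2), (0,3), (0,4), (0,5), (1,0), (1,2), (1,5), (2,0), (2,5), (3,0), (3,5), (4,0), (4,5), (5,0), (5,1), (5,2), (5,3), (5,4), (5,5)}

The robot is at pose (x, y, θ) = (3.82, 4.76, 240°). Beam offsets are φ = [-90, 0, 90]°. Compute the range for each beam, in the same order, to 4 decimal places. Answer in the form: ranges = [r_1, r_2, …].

beam 1: φ=-90°, α=150°
  cosα=-0.8660 sinα=0.5000 | (3,4) | tMaxX 0.9469 tMaxY 0.4800 | tΔX 1.1547 tΔY 2.0000
    t=0.4800 [y] (3,5) — stop
  → r_1 = 0.4800
beam 2: φ=0°, α=240°
  cosα=-0.5000 sinα=-0.8660 | (3,4) | tMaxX 1.6400 tMaxY 0.8776 | tΔX 2.0000 tΔY 1.1547
    t=0.8776 [y] (3,3)
    t=1.6400 [x] (2,3)
    t=2.0323 [y] (2,2)
    t=3.1870 [y] (2,1)
    t=3.6400 [x] (1,1)
    t=4.3417 [y] (1,0) — stop
  → r_2 = 4.3417
beam 3: φ=90°, α=330°
  cosα=0.8660 sinα=-0.5000 | (3,4) | tMaxX 0.2078 tMaxY 1.5200 | tΔX 1.1547 tΔY 2.0000
    t=0.2078 [x] (4,4)
    t=1.3625 [x] (5,4) — stop
  → r_3 = 1.3625

ranges = [0.4800, 4.3417, 1.3625]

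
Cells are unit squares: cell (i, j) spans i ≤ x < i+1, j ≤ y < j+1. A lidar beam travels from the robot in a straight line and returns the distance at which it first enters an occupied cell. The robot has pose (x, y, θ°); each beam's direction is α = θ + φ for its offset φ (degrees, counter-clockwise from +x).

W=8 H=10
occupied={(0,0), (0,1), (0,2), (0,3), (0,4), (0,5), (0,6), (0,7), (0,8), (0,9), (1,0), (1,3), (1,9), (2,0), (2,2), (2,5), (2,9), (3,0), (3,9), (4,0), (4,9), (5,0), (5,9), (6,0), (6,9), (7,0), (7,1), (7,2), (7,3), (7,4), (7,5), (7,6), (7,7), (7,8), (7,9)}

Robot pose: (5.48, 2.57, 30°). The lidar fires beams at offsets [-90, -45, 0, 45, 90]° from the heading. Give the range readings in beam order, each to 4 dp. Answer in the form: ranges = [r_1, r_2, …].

beam 1: φ=-90°, α=300°
  direction (0.5000, -0.8660); cell (5,2); t to first gridline: x 1.0400, y 0.6582 (then +2.0000 / +1.1547)
    (5,1) via y @ 0.6582
    (6,1) via x @ 1.0400
    (6,0) via y @ 1.8129  # hit
  → r_1 = 1.8129
beam 2: φ=-45°, α=345°
  direction (0.9659, -0.2588); cell (5,2); t to first gridline: x 0.5383, y 2.2023 (then +1.0353 / +3.8637)
    (6,2) via x @ 0.5383
    (7,2) via x @ 1.5736  # hit
  → r_2 = 1.5736
beam 3: φ=0°, α=30°
  direction (0.8660, 0.5000); cell (5,2); t to first gridline: x 0.6004, y 0.8600 (then +1.1547 / +2.0000)
    (6,2) via x @ 0.6004
    (6,3) via y @ 0.8600
    (7,3) via x @ 1.7551  # hit
  → r_3 = 1.7551
beam 4: φ=45°, α=75°
  direction (0.2588, 0.9659); cell (5,2); t to first gridline: x 2.0091, y 0.4452 (then +3.8637 / +1.0353)
    (5,3) via y @ 0.4452
    (5,4) via y @ 1.4804
    (6,4) via x @ 2.0091
    (6,5) via y @ 2.5157
    (6,6) via y @ 3.5510
    (6,7) via y @ 4.5863
    (6,8) via y @ 5.6215
    (7,8) via x @ 5.8728  # hit
  → r_4 = 5.8728
beam 5: φ=90°, α=120°
  direction (-0.5000, 0.8660); cell (5,2); t to first gridline: x 0.9600, y 0.4965 (then +2.0000 / +1.1547)
    (5,3) via y @ 0.4965
    (4,3) via x @ 0.9600
    (4,4) via y @ 1.6512
    (4,5) via y @ 2.8059
    (3,5) via x @ 2.9600
    (3,6) via y @ 3.9606
    (2,6) via x @ 4.9600
    (2,7) via y @ 5.1153
    (2,8) via y @ 6.2700
    (1,8) via x @ 6.9600
    (1,9) via y @ 7.4247  # hit
  → r_5 = 7.4247

ranges = [1.8129, 1.5736, 1.7551, 5.8728, 7.4247]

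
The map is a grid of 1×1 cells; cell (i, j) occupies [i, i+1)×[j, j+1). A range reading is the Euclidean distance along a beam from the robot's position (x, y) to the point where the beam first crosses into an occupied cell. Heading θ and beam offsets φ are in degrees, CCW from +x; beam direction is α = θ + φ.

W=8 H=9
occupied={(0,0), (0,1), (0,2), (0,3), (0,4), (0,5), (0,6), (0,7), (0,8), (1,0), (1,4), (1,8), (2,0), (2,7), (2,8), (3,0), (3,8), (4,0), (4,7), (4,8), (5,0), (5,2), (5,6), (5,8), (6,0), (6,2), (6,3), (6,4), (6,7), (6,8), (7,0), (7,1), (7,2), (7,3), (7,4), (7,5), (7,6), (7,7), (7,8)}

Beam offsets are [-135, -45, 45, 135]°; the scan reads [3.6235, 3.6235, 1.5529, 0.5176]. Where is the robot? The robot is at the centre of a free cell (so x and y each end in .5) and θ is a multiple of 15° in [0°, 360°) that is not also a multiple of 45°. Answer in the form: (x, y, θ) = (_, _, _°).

Enumerate (i+0.5, j+0.5, θ) over the 33 free cells and 16 admissible headings. For each, cast all 4 beams and compare to the given ranges.
  (5.5, 3.5, 240°): beam 2 = 4.6587 ≠ 3.6235 ✗
  (3.5, 5.5, 195°): beam 1 = 1.7321 ≠ 3.6235 ✗
  (3.5, 6.5, 210°): beam 1 = 1.5529 ≠ 3.6235 ✗
  (4.5, 5.5, 300°): beam 2 = 4.6587 ≠ 3.6235 ✗
  …
  (4.5, 2.5, 210°): r_1=3.6235, r_2=3.6235, r_3=1.5529, r_4=0.5176 — all match ✓
Unique over the lattice → pose = (4.5, 2.5, 210°).

(x, y, θ) = (4.5, 2.5, 210°)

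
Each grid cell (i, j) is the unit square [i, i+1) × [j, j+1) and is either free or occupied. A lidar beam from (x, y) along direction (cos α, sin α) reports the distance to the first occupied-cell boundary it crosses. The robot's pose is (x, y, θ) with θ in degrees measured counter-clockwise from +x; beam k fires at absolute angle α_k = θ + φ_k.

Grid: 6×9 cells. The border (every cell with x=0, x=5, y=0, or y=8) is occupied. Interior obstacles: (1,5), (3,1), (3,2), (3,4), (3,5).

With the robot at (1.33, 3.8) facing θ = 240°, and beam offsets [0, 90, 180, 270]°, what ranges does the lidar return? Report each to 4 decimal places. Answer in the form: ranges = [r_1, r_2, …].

ranges = [0.6600, 1.9283, 4.8497, 0.3811]

beam 1: φ=0°, α=240°
  d=(-0.5000,-0.8660)  start (1,3)  tX=0.6600 tY=0.9238  stride 1/|dx|=2.0000 1/|dy|=1.1547
    cross x-line → (0,3), t=0.6600 (wall)
  → r_1 = 0.6600
beam 2: φ=90°, α=330°
  d=(0.8660,-0.5000)  start (1,3)  tX=0.7736 tY=1.6000  stride 1/|dx|=1.1547 1/|dy|=2.0000
    cross x-line → (2,3), t=0.7736
    cross y-line → (2,2), t=1.6000
    cross x-line → (3,2), t=1.9283 (wall)
  → r_2 = 1.9283
beam 3: φ=180°, α=60°
  d=(0.5000,0.8660)  start (1,3)  tX=1.3400 tY=0.2309  stride 1/|dx|=2.0000 1/|dy|=1.1547
    cross y-line → (1,4), t=0.2309
    cross x-line → (2,4), t=1.3400
    cross y-line → (2,5), t=1.3856
    cross y-line → (2,6), t=2.5403
    cross x-line → (3,6), t=3.3400
    cross y-line → (3,7), t=3.6950
    cross y-line → (3,8), t=4.8497 (wall)
  → r_3 = 4.8497
beam 4: φ=270°, α=150°
  d=(-0.8660,0.5000)  start (1,3)  tX=0.3811 tY=0.4000  stride 1/|dx|=1.1547 1/|dy|=2.0000
    cross x-line → (0,3), t=0.3811 (wall)
  → r_4 = 0.3811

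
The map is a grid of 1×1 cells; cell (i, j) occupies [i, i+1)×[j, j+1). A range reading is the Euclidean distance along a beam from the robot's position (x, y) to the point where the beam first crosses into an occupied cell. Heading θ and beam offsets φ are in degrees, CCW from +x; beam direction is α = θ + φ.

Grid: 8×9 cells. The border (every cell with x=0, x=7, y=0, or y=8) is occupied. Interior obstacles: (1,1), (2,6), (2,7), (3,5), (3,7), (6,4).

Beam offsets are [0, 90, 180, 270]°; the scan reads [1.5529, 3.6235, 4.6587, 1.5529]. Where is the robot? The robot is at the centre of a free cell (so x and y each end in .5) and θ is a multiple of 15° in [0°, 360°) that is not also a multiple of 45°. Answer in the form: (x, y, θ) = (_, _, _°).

Enumerate (i+0.5, j+0.5, θ) over the 36 free cells and 16 admissible headings. For each, cast all 4 beams and compare to the given ranges.
  (5.5, 3.5, 345°): beam 2 = 4.6587 ≠ 3.6235 ✗
  (2.5, 3.5, 255°): beam 1 = 1.9319 ≠ 1.5529 ✗
  (1.5, 6.5, 15°): beam 1 = 0.5176 ≠ 1.5529 ✗
  (3.5, 4.5, 285°): beam 1 = 3.6235 ≠ 1.5529 ✗
  (3.5, 3.5, 120°): beam 1 = 2.8868 ≠ 1.5529 ✗
  …
  (2.5, 4.5, 195°): r_1=1.5529, r_2=3.6235, r_3=4.6587, r_4=1.5529 — all match ✓
Only this pose fits every beam.

(x, y, θ) = (2.5, 4.5, 195°)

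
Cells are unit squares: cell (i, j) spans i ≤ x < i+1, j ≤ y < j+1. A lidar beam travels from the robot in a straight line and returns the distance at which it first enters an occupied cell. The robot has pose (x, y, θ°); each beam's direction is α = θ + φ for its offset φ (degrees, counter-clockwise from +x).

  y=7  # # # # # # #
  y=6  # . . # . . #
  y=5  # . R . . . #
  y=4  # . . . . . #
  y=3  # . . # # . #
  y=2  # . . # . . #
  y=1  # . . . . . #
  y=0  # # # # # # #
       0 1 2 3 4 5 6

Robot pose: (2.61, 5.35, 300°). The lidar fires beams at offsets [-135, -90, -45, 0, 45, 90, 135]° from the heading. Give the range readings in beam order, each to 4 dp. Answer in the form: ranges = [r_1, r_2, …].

beam 1: φ=-135°, α=165°
  cosα=-0.9659 sinα=0.2588 | (2,5) | tMaxX 0.6315 tMaxY 2.5114 | tΔX 1.0353 tΔY 3.8637
    t=0.6315 [x] (1,5)
    t=1.6668 [x] (0,5) — stop
  → r_1 = 1.6668
beam 2: φ=-90°, α=210°
  cosα=-0.8660 sinα=-0.5000 | (2,5) | tMaxX 0.7044 tMaxY 0.7000 | tΔX 1.1547 tΔY 2.0000
    t=0.7000 [y] (2,4)
    t=0.7044 [x] (1,4)
    t=1.8591 [x] (0,4) — stop
  → r_2 = 1.8591
beam 3: φ=-45°, α=255°
  cosα=-0.2588 sinα=-0.9659 | (2,5) | tMaxX 2.3569 tMaxY 0.3623 | tΔX 3.8637 tΔY 1.0353
    t=0.3623 [y] (2,4)
    t=1.3976 [y] (2,3)
    t=2.3569 [x] (1,3)
    t=2.4329 [y] (1,2)
    t=3.4682 [y] (1,1)
    t=4.5035 [y] (1,0) — stop
  → r_3 = 4.5035
beam 4: φ=0°, α=300°
  cosα=0.5000 sinα=-0.8660 | (2,5) | tMaxX 0.7800 tMaxY 0.4041 | tΔX 2.0000 tΔY 1.1547
    t=0.4041 [y] (2,4)
    t=0.7800 [x] (3,4)
    t=1.5588 [y] (3,3) — stop
  → r_4 = 1.5588
beam 5: φ=45°, α=345°
  cosα=0.9659 sinα=-0.2588 | (2,5) | tMaxX 0.4038 tMaxY 1.3523 | tΔX 1.0353 tΔY 3.8637
    t=0.4038 [x] (3,5)
    t=1.3523 [y] (3,4)
    t=1.4390 [x] (4,4)
    t=2.4743 [x] (5,4)
    t=3.5096 [x] (6,4) — stop
  → r_5 = 3.5096
beam 6: φ=90°, α=30°
  cosα=0.8660 sinα=0.5000 | (2,5) | tMaxX 0.4503 tMaxY 1.3000 | tΔX 1.1547 tΔY 2.0000
    t=0.4503 [x] (3,5)
    t=1.3000 [y] (3,6) — stop
  → r_6 = 1.3000
beam 7: φ=135°, α=75°
  cosα=0.2588 sinα=0.9659 | (2,5) | tMaxX 1.5068 tMaxY 0.6729 | tΔX 3.8637 tΔY 1.0353
    t=0.6729 [y] (2,6)
    t=1.5068 [x] (3,6) — stop
  → r_7 = 1.5068

ranges = [1.6668, 1.8591, 4.5035, 1.5588, 3.5096, 1.3000, 1.5068]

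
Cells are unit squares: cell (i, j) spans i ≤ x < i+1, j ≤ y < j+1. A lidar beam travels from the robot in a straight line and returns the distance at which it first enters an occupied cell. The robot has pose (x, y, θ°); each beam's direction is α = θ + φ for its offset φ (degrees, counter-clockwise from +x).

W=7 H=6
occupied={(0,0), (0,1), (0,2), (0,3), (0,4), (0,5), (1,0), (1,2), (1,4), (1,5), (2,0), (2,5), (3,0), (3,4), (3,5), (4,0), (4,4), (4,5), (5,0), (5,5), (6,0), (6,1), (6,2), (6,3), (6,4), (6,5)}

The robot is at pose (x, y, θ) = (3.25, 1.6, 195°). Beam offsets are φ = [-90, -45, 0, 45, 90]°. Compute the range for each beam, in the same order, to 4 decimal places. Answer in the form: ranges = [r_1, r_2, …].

beam 1: φ=-90°, α=105°
  cosα=-0.2588 sinα=0.9659 | (3,1) | tMaxX 0.9659 tMaxY 0.4141 | tΔX 3.8637 tΔY 1.0353
    t=0.4141 [y] (3,2)
    t=0.9659 [x] (2,2)
    t=1.4494 [y] (2,3)
    t=2.4847 [y] (2,4)
    t=3.5199 [y] (2,5) — stop
  → r_1 = 3.5199
beam 2: φ=-45°, α=150°
  cosα=-0.8660 sinα=0.5000 | (3,1) | tMaxX 0.2887 tMaxY 0.8000 | tΔX 1.1547 tΔY 2.0000
    t=0.2887 [x] (2,1)
    t=0.8000 [y] (2,2)
    t=1.4434 [x] (1,2) — stop
  → r_2 = 1.4434
beam 3: φ=0°, α=195°
  cosα=-0.9659 sinα=-0.2588 | (3,1) | tMaxX 0.2588 tMaxY 2.3182 | tΔX 1.0353 tΔY 3.8637
    t=0.2588 [x] (2,1)
    t=1.2941 [x] (1,1)
    t=2.3182 [y] (1,0) — stop
  → r_3 = 2.3182
beam 4: φ=45°, α=240°
  cosα=-0.5000 sinα=-0.8660 | (3,1) | tMaxX 0.5000 tMaxY 0.6928 | tΔX 2.0000 tΔY 1.1547
    t=0.5000 [x] (2,1)
    t=0.6928 [y] (2,0) — stop
  → r_4 = 0.6928
beam 5: φ=90°, α=285°
  cosα=0.2588 sinα=-0.9659 | (3,1) | tMaxX 2.8978 tMaxY 0.6212 | tΔX 3.8637 tΔY 1.0353
    t=0.6212 [y] (3,0) — stop
  → r_5 = 0.6212

ranges = [3.5199, 1.4434, 2.3182, 0.6928, 0.6212]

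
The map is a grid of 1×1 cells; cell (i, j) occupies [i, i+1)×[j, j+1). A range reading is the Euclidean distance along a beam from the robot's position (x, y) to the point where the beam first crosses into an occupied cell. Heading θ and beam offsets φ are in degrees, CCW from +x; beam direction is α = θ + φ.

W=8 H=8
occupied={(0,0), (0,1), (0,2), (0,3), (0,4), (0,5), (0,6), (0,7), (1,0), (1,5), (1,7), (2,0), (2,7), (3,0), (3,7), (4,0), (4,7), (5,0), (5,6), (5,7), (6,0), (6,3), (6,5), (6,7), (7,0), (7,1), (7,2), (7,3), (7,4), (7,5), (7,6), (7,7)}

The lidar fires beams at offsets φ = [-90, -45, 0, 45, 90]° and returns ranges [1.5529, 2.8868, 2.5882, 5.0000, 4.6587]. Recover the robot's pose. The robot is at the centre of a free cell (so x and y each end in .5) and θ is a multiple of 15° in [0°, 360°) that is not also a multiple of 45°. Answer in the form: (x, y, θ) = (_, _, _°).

Candidates: 32 free-cell centres × 16 headings = 512 poses. Raycast each; keep the one whose scan matches to 4 dp.
  (2.5, 6.5, 300°): beam 1 = 1.0000 ≠ 1.5529 ✗
  (5.5, 4.5, 165°): beam 3 = 3.6235 ≠ 2.5882 ✗
  (4.5, 3.5, 120°): beam 1 = 2.8868 ≠ 1.5529 ✗
  (3.5, 1.5, 60°): beam 1 = 1.0000 ≠ 1.5529 ✗
  …
  (2.5, 3.5, 285°): r_1=1.5529, r_2=2.8868, r_3=2.5882, r_4=5.0000, r_5=4.6587 — all match ✓
Only this pose fits every beam.

(x, y, θ) = (2.5, 3.5, 285°)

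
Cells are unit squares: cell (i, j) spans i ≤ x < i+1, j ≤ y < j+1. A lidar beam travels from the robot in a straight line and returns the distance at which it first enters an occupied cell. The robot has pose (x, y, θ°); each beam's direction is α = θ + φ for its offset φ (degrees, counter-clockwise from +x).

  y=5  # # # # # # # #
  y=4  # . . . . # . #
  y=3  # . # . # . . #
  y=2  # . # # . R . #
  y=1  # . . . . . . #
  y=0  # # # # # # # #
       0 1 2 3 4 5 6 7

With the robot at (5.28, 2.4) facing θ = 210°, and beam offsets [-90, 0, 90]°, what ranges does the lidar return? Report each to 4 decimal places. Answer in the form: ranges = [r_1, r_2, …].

beam 1: φ=-90°, α=120°
  direction (-0.5000, 0.8660); cell (5,2); t to first gridline: x 0.5600, y 0.6928 (then +2.0000 / +1.1547)
    (4,2) via x @ 0.5600
    (4,3) via y @ 0.6928  # hit
  → r_1 = 0.6928
beam 2: φ=0°, α=210°
  direction (-0.8660, -0.5000); cell (5,2); t to first gridline: x 0.3233, y 0.8000 (then +1.1547 / +2.0000)
    (4,2) via x @ 0.3233
    (4,1) via y @ 0.8000
    (3,1) via x @ 1.4780
    (2,1) via x @ 2.6327
    (2,0) via y @ 2.8000  # hit
  → r_2 = 2.8000
beam 3: φ=90°, α=300°
  direction (0.5000, -0.8660); cell (5,2); t to first gridline: x 1.4400, y 0.4619 (then +2.0000 / +1.1547)
    (5,1) via y @ 0.4619
    (6,1) via x @ 1.4400
    (6,0) via y @ 1.6166  # hit
  → r_3 = 1.6166

ranges = [0.6928, 2.8000, 1.6166]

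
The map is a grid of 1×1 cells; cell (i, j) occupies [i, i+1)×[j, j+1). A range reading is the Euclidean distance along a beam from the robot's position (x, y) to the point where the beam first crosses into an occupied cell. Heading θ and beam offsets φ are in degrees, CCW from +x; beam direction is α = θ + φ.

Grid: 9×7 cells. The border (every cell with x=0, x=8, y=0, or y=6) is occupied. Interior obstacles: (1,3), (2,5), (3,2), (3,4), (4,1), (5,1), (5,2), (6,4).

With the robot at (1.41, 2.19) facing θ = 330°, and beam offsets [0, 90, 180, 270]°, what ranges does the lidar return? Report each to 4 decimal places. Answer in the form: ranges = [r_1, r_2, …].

beam 1: φ=0°, α=330°
  direction (0.8660, -0.5000); cell (1,2); t to first gridline: x 0.6813, y 0.3800 (then +1.1547 / +2.0000)
    (1,1) via y @ 0.3800
    (2,1) via x @ 0.6813
    (3,1) via x @ 1.8360
    (3,0) via y @ 2.3800  # hit
  → r_1 = 2.3800
beam 2: φ=90°, α=60°
  direction (0.5000, 0.8660); cell (1,2); t to first gridline: x 1.1800, y 0.9353 (then +2.0000 / +1.1547)
    (1,3) via y @ 0.9353  # hit
  → r_2 = 0.9353
beam 3: φ=180°, α=150°
  direction (-0.8660, 0.5000); cell (1,2); t to first gridline: x 0.4734, y 1.6200 (then +1.1547 / +2.0000)
    (0,2) via x @ 0.4734  # hit
  → r_3 = 0.4734
beam 4: φ=270°, α=240°
  direction (-0.5000, -0.8660); cell (1,2); t to first gridline: x 0.8200, y 0.2194 (then +2.0000 / +1.1547)
    (1,1) via y @ 0.2194
    (0,1) via x @ 0.8200  # hit
  → r_4 = 0.8200

ranges = [2.3800, 0.9353, 0.4734, 0.8200]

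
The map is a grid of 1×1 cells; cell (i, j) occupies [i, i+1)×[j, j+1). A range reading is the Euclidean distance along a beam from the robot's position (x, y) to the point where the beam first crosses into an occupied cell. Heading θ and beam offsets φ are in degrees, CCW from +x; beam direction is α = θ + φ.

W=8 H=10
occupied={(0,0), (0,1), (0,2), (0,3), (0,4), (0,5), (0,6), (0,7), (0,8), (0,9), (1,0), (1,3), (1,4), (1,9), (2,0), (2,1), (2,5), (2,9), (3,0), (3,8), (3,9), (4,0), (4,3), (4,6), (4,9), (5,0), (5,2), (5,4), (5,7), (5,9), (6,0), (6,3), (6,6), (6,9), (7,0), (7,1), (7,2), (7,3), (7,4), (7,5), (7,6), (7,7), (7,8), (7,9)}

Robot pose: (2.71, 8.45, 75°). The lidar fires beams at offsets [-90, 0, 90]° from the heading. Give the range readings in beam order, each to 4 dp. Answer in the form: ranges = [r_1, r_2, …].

ranges = [0.3002, 0.5694, 1.7703]

beam 1: φ=-90°, α=345°
  d=(0.9659,-0.2588)  start (2,8)  tX=0.3002 tY=1.7387  stride 1/|dx|=1.0353 1/|dy|=3.8637
    cross x-line → (3,8), t=0.3002 (wall)
  → r_1 = 0.3002
beam 2: φ=0°, α=75°
  d=(0.2588,0.9659)  start (2,8)  tX=1.1205 tY=0.5694  stride 1/|dx|=3.8637 1/|dy|=1.0353
    cross y-line → (2,9), t=0.5694 (wall)
  → r_2 = 0.5694
beam 3: φ=90°, α=165°
  d=(-0.9659,0.2588)  start (2,8)  tX=0.7350 tY=2.1250  stride 1/|dx|=1.0353 1/|dy|=3.8637
    cross x-line → (1,8), t=0.7350
    cross x-line → (0,8), t=1.7703 (wall)
  → r_3 = 1.7703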